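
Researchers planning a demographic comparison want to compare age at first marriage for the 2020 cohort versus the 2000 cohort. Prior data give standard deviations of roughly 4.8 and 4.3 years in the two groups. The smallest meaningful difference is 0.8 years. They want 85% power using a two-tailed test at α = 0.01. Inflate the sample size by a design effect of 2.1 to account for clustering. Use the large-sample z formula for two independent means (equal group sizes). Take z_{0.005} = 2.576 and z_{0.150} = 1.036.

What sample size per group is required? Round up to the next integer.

n = 1778 per group

n = (z_{α/2} + z_β)² · (σ₁² + σ₂²) / δ²
  = (2.576 + 1.036)² · (4.8² + 4.3² = 41.53) / 0.8²
  = 13.0465 · 41.53 / 0.64
  = 846.60
Design effect: 2.1 × 846.60 = 1777.86.
Round up → n = 1778 per group.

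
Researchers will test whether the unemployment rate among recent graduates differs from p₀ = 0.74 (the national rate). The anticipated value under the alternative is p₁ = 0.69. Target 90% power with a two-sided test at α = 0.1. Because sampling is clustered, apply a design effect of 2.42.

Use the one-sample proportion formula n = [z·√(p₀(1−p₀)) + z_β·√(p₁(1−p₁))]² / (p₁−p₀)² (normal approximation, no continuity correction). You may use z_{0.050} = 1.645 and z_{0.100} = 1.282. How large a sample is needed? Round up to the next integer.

n = 1673

n = [z_{α/2}·√(p₀q₀) + z_β·√(p₁q₁)]² / (p₁ − p₀)²
  = [1.645·√(0.74·0.26) + 1.282·√(0.69·0.31)]² / (-0.05)²
  = [1.645·0.4386 + 1.282·0.4625]² / 0.0025
  = [1.3145]² / 0.0025
  = 691.13
Design effect: 2.42 × 691.13 = 1672.54.
Round up → n = 1673.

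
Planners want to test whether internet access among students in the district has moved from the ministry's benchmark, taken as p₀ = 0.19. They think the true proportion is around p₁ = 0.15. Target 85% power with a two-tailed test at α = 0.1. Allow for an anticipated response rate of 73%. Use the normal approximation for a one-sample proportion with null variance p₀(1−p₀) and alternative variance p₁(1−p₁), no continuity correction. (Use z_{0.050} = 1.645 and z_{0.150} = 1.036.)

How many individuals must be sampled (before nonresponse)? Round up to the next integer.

n = [z_{α/2}·√(p₀q₀) + z_β·√(p₁q₁)]² / (p₁ − p₀)²
  = [1.645·√(0.19·0.81) + 1.036·√(0.15·0.85)]² / (-0.04)²
  = [1.645·0.3923 + 1.036·0.3571]² / 0.0016
  = [1.0153]² / 0.0016
  = 644.22
Adjust for 73% response: 644.22 / 0.73 = 882.50.
Round up → n = 883.

n = 883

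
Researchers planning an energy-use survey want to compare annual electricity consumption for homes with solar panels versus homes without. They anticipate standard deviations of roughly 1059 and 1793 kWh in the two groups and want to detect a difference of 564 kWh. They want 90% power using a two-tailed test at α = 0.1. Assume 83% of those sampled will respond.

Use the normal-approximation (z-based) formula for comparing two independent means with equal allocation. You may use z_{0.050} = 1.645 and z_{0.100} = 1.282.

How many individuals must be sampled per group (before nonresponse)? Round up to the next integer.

n = 141 per group

n = (z_{α/2} + z_β)² · (σ₁² + σ₂²) / δ²
  = (1.645 + 1.282)² · (1059² + 1793² = 4336330) / 564²
  = 8.5673 · 4336330 / 318096
  = 116.79
Adjust for 83% response: 116.79 / 0.83 = 140.71.
Round up → n = 141 per group.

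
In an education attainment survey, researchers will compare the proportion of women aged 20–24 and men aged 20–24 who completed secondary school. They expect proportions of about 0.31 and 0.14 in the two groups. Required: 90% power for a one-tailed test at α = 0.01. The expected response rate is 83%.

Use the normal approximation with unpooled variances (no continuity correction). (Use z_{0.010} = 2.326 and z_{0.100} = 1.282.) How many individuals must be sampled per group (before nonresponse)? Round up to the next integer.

n = 182 per group

n = (z_α + z_β)² · [p₁(1−p₁) + p₂(1−p₂)] / (p₁ − p₂)²
  = (2.326 + 1.282)² · (0.31·0.69 + 0.14·0.86) / (0.17)²
  = (3.608)² · (0.2139 + 0.1204) / 0.0289
  = 13.0177 · 0.3343 / 0.0289
  = 150.58
Adjust for 83% response: 150.58 / 0.83 = 181.42.
Round up → n = 182 per group.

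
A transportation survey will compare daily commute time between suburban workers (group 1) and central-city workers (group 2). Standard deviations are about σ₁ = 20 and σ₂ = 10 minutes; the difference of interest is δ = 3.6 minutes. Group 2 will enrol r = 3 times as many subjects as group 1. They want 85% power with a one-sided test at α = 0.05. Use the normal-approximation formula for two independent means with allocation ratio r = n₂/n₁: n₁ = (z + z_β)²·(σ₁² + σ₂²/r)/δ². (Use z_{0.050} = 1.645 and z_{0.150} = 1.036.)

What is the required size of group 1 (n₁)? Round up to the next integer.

n₁ = (z_α + z_β)² · (σ₁² + σ₂²/r) / δ²
   = (1.645 + 1.036)² · (20² + 10²/3) / 3.6²
   = 7.1878 · (400 + 33.3333) / 12.96
   = 7.1878 · 433.3333 / 12.96
   = 240.33
Round up → n₁ = 241; n₂ = r·n₁ = 3 × 241 = 723.

n₁ = 241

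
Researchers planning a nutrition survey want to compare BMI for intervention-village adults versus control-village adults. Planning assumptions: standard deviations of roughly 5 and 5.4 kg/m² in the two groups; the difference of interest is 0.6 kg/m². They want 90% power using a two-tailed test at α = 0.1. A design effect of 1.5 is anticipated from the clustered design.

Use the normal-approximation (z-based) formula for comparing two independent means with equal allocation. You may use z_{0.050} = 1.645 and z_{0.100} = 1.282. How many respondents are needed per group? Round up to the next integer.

n = 1934 per group

n = (z_{α/2} + z_β)² · (σ₁² + σ₂²) / δ²
  = (1.645 + 1.282)² · (5² + 5.4² = 54.16) / 0.6²
  = 8.5673 · 54.16 / 0.36
  = 1288.91
Design effect: 1.5 × 1288.91 = 1933.36.
Round up → n = 1934 per group.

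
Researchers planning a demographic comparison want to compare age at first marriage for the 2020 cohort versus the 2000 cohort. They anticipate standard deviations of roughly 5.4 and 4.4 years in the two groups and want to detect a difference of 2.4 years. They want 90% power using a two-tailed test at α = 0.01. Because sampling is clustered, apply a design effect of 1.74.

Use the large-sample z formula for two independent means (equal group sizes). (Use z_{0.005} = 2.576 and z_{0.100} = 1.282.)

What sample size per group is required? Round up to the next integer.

n = (z_{α/2} + z_β)² · (σ₁² + σ₂²) / δ²
  = (2.576 + 1.282)² · (5.4² + 4.4² = 48.52) / 2.4²
  = 14.8842 · 48.52 / 5.76
  = 125.38
Design effect: 1.74 × 125.38 = 218.16.
Round up → n = 219 per group.

n = 219 per group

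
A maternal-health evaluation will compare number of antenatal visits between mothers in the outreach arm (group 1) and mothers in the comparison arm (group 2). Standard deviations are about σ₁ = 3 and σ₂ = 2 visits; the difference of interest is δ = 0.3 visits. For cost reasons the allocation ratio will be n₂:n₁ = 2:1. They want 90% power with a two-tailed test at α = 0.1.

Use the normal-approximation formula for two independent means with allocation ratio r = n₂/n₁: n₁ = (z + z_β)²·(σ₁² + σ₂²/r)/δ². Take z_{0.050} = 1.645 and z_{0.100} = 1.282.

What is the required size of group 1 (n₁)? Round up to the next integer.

n₁ = 1048

n₁ = (z_{α/2} + z_β)² · (σ₁² + σ₂²/r) / δ²
   = (1.645 + 1.282)² · (3² + 2²/2) / 0.3²
   = 8.5673 · (9 + 2) / 0.09
   = 8.5673 · 11 / 0.09
   = 1047.12
Round up → n₁ = 1048; n₂ = r·n₁ = 2 × 1048 = 2096.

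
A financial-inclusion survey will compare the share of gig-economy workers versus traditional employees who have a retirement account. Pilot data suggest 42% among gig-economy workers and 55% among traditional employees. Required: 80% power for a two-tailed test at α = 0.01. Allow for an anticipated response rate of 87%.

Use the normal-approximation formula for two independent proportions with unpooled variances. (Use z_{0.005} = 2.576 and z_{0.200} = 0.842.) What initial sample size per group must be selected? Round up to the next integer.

n = (z_{α/2} + z_β)² · [p₁(1−p₁) + p₂(1−p₂)] / (p₁ − p₂)²
  = (2.576 + 0.842)² · (0.42·0.58 + 0.55·0.45) / (-0.13)²
  = (3.418)² · (0.2436 + 0.2475) / 0.0169
  = 11.6827 · 0.4911 / 0.0169
  = 339.49
Adjust for 87% response: 339.49 / 0.87 = 390.22.
Round up → n = 391 per group.

n = 391 per group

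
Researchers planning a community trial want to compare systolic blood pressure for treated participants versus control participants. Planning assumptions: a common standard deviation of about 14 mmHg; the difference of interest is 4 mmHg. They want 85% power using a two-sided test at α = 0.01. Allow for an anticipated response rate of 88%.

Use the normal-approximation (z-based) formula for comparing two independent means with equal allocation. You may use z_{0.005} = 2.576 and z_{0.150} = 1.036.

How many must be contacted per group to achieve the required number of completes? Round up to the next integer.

n = 364 per group

n = (z_{α/2} + z_β)² · (σ₁² + σ₂²) / δ²
  = (2.576 + 1.036)² · (2·14² = 392) / 4²
  = 13.0465 · 392 / 16
  = 319.64
Adjust for 88% response: 319.64 / 0.88 = 363.23.
Round up → n = 364 per group.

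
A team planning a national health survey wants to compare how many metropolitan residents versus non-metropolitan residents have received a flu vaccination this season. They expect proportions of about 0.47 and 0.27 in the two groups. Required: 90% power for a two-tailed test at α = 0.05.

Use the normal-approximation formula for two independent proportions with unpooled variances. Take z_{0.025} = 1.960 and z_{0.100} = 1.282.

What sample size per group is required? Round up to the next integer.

n = (z_{α/2} + z_β)² · [p₁(1−p₁) + p₂(1−p₂)] / (p₁ − p₂)²
  = (1.960 + 1.282)² · (0.47·0.53 + 0.27·0.73) / (0.20)²
  = (3.242)² · (0.2491 + 0.1971) / 0.0400
  = 10.5106 · 0.4462 / 0.0400
  = 117.25
Round up → n = 118 per group.

n = 118 per group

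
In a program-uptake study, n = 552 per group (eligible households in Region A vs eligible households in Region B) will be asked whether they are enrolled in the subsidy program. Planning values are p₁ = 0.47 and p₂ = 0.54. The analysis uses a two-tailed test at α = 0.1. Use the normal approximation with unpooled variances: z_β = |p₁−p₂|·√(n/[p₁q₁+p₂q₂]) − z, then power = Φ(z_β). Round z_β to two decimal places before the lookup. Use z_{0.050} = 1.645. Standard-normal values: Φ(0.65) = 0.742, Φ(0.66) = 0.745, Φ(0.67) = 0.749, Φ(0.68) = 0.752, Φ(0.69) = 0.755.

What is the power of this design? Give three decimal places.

z_β = |p₁−p₂|·√(n/[p₁q₁+p₂q₂]) − z_{α/2}
    = 0.07 · √(552/0.4975) − 1.645
    = 0.07 · 33.3099 − 1.645
    = 2.3317 − 1.645 = 0.6867 → 0.69
Power = Φ(0.69) = 0.755.

Power ≈ 0.755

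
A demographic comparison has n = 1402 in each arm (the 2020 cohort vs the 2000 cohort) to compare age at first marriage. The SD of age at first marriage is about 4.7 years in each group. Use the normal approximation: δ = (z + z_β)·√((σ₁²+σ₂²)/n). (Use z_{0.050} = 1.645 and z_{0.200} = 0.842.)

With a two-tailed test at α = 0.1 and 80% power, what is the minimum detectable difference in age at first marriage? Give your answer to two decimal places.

Minimum detectable difference ≈ 0.44 years

δ = (z_{α/2} + z_β) · √((σ₁²+σ₂²)/n)
  = (1.645 + 0.842) · √(44.18/1402)
  = 2.487 · √0.03151
  = 2.487 · 0.1775
  = 0.4415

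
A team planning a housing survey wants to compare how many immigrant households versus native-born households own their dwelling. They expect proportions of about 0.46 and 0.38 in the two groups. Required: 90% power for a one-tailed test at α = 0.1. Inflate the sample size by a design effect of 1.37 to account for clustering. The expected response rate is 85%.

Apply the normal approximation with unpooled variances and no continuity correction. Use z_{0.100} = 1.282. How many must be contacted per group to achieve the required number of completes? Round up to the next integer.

n = (z_α + z_β)² · [p₁(1−p₁) + p₂(1−p₂)] / (p₁ − p₂)²
  = (1.282 + 1.282)² · (0.46·0.54 + 0.38·0.62) / (0.08)²
  = (2.564)² · (0.2484 + 0.2356) / 0.0064
  = 6.5741 · 0.4840 / 0.0064
  = 497.17
Design effect: 1.37 × 497.17 = 681.12.
Adjust for 85% response: 681.12 / 0.85 = 801.31.
Round up → n = 802 per group.

n = 802 per group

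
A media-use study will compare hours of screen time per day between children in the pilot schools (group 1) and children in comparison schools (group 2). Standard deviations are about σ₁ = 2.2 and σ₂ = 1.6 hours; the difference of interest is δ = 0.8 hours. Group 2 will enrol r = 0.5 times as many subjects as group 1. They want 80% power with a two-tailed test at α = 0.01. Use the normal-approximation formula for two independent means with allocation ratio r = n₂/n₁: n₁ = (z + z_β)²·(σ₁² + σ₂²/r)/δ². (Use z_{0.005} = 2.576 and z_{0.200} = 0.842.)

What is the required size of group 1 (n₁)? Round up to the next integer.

n₁ = (z_{α/2} + z_β)² · (σ₁² + σ₂²/r) / δ²
   = (2.576 + 0.842)² · (2.2² + 1.6²/0.5) / 0.8²
   = 11.6827 · (4.84 + 5.12) / 0.64
   = 11.6827 · 9.96 / 0.64
   = 181.81
Round up → n₁ = 182; n₂ = r·n₁ = 0.5 × 182 = 91.

n₁ = 182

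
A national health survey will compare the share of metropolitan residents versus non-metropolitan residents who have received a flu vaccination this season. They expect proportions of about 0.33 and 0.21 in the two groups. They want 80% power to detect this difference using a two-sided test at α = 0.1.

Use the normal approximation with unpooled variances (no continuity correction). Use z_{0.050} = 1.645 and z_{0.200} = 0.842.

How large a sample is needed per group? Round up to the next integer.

n = (z_{α/2} + z_β)² · [p₁(1−p₁) + p₂(1−p₂)] / (p₁ − p₂)²
  = (1.645 + 0.842)² · (0.33·0.67 + 0.21·0.79) / (0.12)²
  = (2.487)² · (0.2211 + 0.1659) / 0.0144
  = 6.1852 · 0.3870 / 0.0144
  = 166.23
Round up → n = 167 per group.

n = 167 per group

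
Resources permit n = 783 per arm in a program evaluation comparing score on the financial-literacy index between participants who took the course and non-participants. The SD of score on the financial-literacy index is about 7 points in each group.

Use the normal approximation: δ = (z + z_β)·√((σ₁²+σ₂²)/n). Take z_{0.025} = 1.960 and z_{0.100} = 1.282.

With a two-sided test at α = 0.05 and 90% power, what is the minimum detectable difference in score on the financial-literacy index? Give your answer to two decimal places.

Minimum detectable difference ≈ 1.15 points

δ = (z_{α/2} + z_β) · √((σ₁²+σ₂²)/n)
  = (1.960 + 1.282) · √(98/783)
  = 3.242 · √0.12516
  = 3.242 · 0.3538
  = 1.1470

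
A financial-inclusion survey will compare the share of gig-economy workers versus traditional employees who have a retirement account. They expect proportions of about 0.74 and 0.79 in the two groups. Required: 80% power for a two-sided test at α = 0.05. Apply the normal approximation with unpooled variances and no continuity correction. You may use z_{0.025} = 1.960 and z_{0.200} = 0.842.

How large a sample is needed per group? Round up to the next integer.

n = (z_{α/2} + z_β)² · [p₁(1−p₁) + p₂(1−p₂)] / (p₁ − p₂)²
  = (1.960 + 0.842)² · (0.74·0.26 + 0.79·0.21) / (-0.05)²
  = (2.802)² · (0.1924 + 0.1659) / 0.0025
  = 7.8512 · 0.3583 / 0.0025
  = 1125.23
Round up → n = 1126 per group.

n = 1126 per group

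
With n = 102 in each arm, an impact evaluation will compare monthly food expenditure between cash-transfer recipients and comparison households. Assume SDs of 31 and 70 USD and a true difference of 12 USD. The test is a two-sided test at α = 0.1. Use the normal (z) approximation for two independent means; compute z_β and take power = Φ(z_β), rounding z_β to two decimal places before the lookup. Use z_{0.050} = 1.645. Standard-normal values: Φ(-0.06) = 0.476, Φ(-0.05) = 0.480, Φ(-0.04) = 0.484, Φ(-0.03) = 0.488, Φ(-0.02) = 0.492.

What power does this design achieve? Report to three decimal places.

z_β = δ·√(n/(σ₁²+σ₂²)) − z_{α/2}
    = 12 · √(102/5861) − 1.645
    = 12 · 0.13192 − 1.645
    = 1.5831 − 1.645 = -0.0619 → -0.06
Power = Φ(-0.06) = 0.476.

Power ≈ 0.476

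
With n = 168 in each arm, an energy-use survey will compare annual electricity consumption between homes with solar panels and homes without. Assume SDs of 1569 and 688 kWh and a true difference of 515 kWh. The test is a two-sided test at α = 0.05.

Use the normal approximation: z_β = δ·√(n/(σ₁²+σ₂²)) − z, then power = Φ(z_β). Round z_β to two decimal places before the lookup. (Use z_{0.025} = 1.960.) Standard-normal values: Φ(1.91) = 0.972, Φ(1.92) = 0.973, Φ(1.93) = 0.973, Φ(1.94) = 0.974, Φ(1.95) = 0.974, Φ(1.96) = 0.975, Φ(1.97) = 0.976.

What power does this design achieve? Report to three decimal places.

Power ≈ 0.974

z_β = δ·√(n/(σ₁²+σ₂²)) − z_{α/2}
    = 515 · √(168/2935105) − 1.960
    = 515 · 0.00757 − 1.960
    = 3.8963 − 1.960 = 1.9363 → 1.94
Power = Φ(1.94) = 0.974.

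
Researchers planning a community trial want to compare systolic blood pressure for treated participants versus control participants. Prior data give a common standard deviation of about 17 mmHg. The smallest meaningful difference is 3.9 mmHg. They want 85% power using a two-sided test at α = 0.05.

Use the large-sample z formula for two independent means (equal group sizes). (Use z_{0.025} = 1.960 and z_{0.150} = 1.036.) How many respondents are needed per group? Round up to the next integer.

n = 342 per group

n = (z_{α/2} + z_β)² · (σ₁² + σ₂²) / δ²
  = (1.960 + 1.036)² · (2·17² = 578) / 3.9²
  = 8.9760 · 578 / 15.21
  = 341.10
Round up → n = 342 per group.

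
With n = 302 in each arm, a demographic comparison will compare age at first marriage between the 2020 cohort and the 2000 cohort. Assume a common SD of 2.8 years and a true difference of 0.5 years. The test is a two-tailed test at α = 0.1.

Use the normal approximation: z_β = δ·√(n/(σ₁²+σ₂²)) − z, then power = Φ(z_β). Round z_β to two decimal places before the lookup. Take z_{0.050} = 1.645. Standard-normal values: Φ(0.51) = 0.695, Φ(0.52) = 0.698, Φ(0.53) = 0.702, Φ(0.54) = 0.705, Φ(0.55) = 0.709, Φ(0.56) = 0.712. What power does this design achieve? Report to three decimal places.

z_β = δ·√(n/(σ₁²+σ₂²)) − z_{α/2}
    = 0.5 · √(302/15.68) − 1.645
    = 0.5 · 4.38864 − 1.645
    = 2.1943 − 1.645 = 0.5493 → 0.55
Power = Φ(0.55) = 0.709.

Power ≈ 0.709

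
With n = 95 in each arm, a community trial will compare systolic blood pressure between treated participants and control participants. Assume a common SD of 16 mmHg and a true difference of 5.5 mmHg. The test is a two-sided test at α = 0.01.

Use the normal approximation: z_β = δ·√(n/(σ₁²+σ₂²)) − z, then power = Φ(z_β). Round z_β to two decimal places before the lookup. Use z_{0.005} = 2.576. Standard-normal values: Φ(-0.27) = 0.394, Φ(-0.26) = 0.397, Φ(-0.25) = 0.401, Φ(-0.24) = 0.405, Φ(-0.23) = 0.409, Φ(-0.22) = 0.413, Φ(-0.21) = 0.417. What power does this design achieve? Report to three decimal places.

Power ≈ 0.417

z_β = δ·√(n/(σ₁²+σ₂²)) − z_{α/2}
    = 5.5 · √(95/512) − 2.576
    = 5.5 · 0.43075 − 2.576
    = 2.3691 − 2.576 = -0.2069 → -0.21
Power = Φ(-0.21) = 0.417.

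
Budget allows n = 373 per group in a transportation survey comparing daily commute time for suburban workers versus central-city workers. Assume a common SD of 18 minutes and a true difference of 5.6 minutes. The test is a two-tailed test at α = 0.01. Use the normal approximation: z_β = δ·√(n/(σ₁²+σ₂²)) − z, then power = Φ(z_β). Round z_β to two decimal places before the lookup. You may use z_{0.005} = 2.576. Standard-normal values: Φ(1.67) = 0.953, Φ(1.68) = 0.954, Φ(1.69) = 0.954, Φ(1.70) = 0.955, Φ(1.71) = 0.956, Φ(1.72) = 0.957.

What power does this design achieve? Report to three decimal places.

Power ≈ 0.953

z_β = δ·√(n/(σ₁²+σ₂²)) − z_{α/2}
    = 5.6 · √(373/648) − 2.576
    = 5.6 · 0.75869 − 2.576
    = 4.2487 − 2.576 = 1.6727 → 1.67
Power = Φ(1.67) = 0.953.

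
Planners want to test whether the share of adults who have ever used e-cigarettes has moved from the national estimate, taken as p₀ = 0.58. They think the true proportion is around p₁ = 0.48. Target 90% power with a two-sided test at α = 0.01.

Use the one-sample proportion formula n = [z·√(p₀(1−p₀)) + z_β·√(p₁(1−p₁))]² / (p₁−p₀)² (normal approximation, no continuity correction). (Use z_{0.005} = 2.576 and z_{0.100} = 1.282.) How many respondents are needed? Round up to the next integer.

n = 366

n = [z_{α/2}·√(p₀q₀) + z_β·√(p₁q₁)]² / (p₁ − p₀)²
  = [2.576·√(0.58·0.42) + 1.282·√(0.48·0.52)]² / (-0.10)²
  = [2.576·0.4936 + 1.282·0.4996]² / 0.0100
  = [1.9119]² / 0.0100
  = 365.53
Round up → n = 366.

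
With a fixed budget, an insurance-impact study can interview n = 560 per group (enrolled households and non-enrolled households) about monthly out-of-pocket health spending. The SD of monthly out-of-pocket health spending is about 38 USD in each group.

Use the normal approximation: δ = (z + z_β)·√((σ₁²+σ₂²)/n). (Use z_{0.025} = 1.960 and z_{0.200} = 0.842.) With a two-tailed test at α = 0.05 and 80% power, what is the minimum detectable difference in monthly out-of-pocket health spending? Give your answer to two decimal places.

δ = (z_{α/2} + z_β) · √((σ₁²+σ₂²)/n)
  = (1.960 + 0.842) · √(2888/560)
  = 2.802 · √5.1571
  = 2.802 · 2.2709
  = 6.3632

Minimum detectable difference ≈ 6.36 USD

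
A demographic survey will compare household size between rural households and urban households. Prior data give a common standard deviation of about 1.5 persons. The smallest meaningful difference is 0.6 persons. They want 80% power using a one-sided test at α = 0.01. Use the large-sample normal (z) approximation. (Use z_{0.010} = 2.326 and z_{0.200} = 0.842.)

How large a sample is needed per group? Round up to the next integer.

n = 126 per group

n = (z_α + z_β)² · (σ₁² + σ₂²) / δ²
  = (2.326 + 0.842)² · (2·1.5² = 4.5) / 0.6²
  = 10.0362 · 4.5 / 0.36
  = 125.45
Round up → n = 126 per group.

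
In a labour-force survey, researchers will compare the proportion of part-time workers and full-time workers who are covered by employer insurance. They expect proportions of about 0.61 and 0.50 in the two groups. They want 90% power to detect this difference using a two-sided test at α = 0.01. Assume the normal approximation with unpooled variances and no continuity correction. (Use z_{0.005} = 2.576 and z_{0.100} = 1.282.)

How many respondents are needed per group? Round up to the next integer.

n = (z_{α/2} + z_β)² · [p₁(1−p₁) + p₂(1−p₂)] / (p₁ − p₂)²
  = (2.576 + 1.282)² · (0.61·0.39 + 0.50·0.50) / (0.11)²
  = (3.858)² · (0.2379 + 0.2500) / 0.0121
  = 14.8842 · 0.4879 / 0.0121
  = 600.16
Round up → n = 601 per group.

n = 601 per group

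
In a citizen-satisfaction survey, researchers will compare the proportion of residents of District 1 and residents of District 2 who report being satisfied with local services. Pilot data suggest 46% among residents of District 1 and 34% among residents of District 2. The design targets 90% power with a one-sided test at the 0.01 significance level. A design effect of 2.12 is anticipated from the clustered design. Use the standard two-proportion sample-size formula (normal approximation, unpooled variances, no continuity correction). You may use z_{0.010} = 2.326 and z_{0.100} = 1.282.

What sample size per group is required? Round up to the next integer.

n = 907 per group

n = (z_α + z_β)² · [p₁(1−p₁) + p₂(1−p₂)] / (p₁ − p₂)²
  = (2.326 + 1.282)² · (0.46·0.54 + 0.34·0.66) / (0.12)²
  = (3.608)² · (0.2484 + 0.2244) / 0.0144
  = 13.0177 · 0.4728 / 0.0144
  = 427.41
Design effect: 2.12 × 427.41 = 906.12.
Round up → n = 907 per group.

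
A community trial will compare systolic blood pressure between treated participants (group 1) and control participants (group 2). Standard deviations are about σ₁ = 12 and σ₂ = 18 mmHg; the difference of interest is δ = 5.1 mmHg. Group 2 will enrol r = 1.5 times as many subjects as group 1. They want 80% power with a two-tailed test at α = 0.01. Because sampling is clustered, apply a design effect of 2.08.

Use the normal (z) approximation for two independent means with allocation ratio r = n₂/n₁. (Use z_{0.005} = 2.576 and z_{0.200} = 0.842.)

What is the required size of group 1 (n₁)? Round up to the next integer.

n₁ = (z_{α/2} + z_β)² · (σ₁² + σ₂²/r) / δ²
   = (2.576 + 0.842)² · (12² + 18²/1.5) / 5.1²
   = 11.6827 · (144 + 216) / 26.01
   = 11.6827 · 360 / 26.01
   = 161.70
Design effect: 2.08 × 161.70 = 336.33.
Round up → n₁ = 337; n₂ = r·n₁ = 1.5 × 337 = 506.

n₁ = 337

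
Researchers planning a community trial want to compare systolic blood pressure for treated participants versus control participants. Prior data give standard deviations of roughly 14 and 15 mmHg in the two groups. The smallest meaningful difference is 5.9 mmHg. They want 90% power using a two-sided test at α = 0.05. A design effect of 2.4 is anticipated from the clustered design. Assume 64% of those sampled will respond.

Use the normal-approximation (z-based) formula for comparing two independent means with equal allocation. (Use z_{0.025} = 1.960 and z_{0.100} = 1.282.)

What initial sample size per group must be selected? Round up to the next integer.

n = 477 per group

n = (z_{α/2} + z_β)² · (σ₁² + σ₂²) / δ²
  = (1.960 + 1.282)² · (14² + 15² = 421) / 5.9²
  = 10.5106 · 421 / 34.81
  = 127.12
Design effect: 2.4 × 127.12 = 305.08.
Adjust for 64% response: 305.08 / 0.64 = 476.69.
Round up → n = 477 per group.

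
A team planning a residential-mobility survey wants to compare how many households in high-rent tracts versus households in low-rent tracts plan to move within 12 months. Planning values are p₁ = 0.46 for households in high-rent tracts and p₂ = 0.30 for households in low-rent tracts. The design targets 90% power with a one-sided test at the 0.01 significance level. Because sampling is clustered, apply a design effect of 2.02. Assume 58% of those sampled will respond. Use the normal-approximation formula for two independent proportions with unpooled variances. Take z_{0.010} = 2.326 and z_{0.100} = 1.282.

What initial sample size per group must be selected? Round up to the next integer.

n = 812 per group

n = (z_α + z_β)² · [p₁(1−p₁) + p₂(1−p₂)] / (p₁ − p₂)²
  = (2.326 + 1.282)² · (0.46·0.54 + 0.30·0.70) / (0.16)²
  = (3.608)² · (0.2484 + 0.2100) / 0.0256
  = 13.0177 · 0.4584 / 0.0256
  = 233.10
Design effect: 2.02 × 233.10 = 470.86.
Adjust for 58% response: 470.86 / 0.58 = 811.82.
Round up → n = 812 per group.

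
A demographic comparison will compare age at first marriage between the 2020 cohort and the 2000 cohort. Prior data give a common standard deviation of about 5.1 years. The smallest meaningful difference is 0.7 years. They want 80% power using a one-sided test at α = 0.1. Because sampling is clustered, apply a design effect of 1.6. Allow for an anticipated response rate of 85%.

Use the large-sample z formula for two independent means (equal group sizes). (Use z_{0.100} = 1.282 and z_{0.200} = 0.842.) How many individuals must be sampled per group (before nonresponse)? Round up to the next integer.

n = (z_α + z_β)² · (σ₁² + σ₂²) / δ²
  = (1.282 + 0.842)² · (2·5.1² = 52.02) / 0.7²
  = 4.5114 · 52.02 / 0.49
  = 478.94
Design effect: 1.6 × 478.94 = 766.31.
Adjust for 85% response: 766.31 / 0.85 = 901.54.
Round up → n = 902 per group.

n = 902 per group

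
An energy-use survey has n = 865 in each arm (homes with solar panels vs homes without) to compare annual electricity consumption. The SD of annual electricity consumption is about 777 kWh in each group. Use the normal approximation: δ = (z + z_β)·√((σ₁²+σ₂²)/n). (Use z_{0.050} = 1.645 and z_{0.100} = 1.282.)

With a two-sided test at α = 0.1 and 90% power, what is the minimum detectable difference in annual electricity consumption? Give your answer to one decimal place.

δ = (z_{α/2} + z_β) · √((σ₁²+σ₂²)/n)
  = (1.645 + 1.282) · √(1207458/865)
  = 2.927 · √1395.9
  = 2.927 · 37.3618
  = 109.3580

Minimum detectable difference ≈ 109.4 kWh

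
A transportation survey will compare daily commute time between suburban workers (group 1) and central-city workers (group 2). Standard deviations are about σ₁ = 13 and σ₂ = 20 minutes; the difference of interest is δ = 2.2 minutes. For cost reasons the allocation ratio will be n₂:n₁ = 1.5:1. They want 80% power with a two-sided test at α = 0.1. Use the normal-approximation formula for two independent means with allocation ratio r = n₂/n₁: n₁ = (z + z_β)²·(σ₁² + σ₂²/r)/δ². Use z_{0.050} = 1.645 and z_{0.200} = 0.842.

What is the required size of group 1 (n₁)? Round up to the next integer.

n₁ = 557

n₁ = (z_{α/2} + z_β)² · (σ₁² + σ₂²/r) / δ²
   = (1.645 + 0.842)² · (13² + 20²/1.5) / 2.2²
   = 6.1852 · (169 + 266.6667) / 4.84
   = 6.1852 · 435.6667 / 4.84
   = 556.75
Round up → n₁ = 557; n₂ = r·n₁ = 1.5 × 557 = 836.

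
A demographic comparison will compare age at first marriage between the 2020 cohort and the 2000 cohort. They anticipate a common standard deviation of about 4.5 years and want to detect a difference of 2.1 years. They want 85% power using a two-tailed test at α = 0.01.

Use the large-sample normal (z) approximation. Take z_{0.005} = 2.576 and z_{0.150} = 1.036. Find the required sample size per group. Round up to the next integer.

n = 120 per group

n = (z_{α/2} + z_β)² · (σ₁² + σ₂²) / δ²
  = (2.576 + 1.036)² · (2·4.5² = 40.5) / 2.1²
  = 13.0465 · 40.5 / 4.41
  = 119.82
Round up → n = 120 per group.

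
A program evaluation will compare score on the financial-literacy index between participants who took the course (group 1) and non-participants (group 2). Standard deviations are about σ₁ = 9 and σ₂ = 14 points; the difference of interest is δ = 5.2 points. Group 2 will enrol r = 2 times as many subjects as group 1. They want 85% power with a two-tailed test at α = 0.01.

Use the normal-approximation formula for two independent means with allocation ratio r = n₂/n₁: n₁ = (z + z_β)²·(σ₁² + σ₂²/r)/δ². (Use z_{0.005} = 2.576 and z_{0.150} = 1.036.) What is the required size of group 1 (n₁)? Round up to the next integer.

n₁ = 87

n₁ = (z_{α/2} + z_β)² · (σ₁² + σ₂²/r) / δ²
   = (2.576 + 1.036)² · (9² + 14²/2) / 5.2²
   = 13.0465 · (81 + 98) / 27.04
   = 13.0465 · 179 / 27.04
   = 86.37
Round up → n₁ = 87; n₂ = r·n₁ = 2 × 87 = 174.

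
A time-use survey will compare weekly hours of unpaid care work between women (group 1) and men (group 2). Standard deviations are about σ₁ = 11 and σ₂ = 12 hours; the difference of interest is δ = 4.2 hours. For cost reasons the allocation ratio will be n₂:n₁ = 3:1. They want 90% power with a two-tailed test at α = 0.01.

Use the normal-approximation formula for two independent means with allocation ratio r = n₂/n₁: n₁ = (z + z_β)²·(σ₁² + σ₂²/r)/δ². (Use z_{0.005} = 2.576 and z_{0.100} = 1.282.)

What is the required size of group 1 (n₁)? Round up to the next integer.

n₁ = (z_{α/2} + z_β)² · (σ₁² + σ₂²/r) / δ²
   = (2.576 + 1.282)² · (11² + 12²/3) / 4.2²
   = 14.8842 · (121 + 48) / 17.64
   = 14.8842 · 169 / 17.64
   = 142.60
Round up → n₁ = 143; n₂ = r·n₁ = 3 × 143 = 429.

n₁ = 143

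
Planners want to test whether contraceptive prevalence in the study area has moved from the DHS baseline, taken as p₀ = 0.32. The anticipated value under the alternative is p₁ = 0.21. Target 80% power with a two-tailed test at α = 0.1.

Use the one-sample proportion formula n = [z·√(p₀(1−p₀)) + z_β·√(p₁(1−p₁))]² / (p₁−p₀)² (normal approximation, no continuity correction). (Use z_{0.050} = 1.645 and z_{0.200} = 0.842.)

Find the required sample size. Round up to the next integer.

n = [z_{α/2}·√(p₀q₀) + z_β·√(p₁q₁)]² / (p₁ − p₀)²
  = [1.645·√(0.32·0.68) + 0.842·√(0.21·0.79)]² / (-0.11)²
  = [1.645·0.4665 + 0.842·0.4073]² / 0.0121
  = [1.1103]² / 0.0121
  = 101.88
Round up → n = 102.

n = 102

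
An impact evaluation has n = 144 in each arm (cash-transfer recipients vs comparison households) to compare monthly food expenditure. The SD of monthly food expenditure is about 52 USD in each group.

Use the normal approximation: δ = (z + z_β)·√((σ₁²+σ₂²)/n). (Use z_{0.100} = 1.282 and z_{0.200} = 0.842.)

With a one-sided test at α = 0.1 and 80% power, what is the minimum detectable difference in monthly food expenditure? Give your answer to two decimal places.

δ = (z_α + z_β) · √((σ₁²+σ₂²)/n)
  = (1.282 + 0.842) · √(5408/144)
  = 2.124 · √37.5556
  = 2.124 · 6.1283
  = 13.0164

Minimum detectable difference ≈ 13.02 USD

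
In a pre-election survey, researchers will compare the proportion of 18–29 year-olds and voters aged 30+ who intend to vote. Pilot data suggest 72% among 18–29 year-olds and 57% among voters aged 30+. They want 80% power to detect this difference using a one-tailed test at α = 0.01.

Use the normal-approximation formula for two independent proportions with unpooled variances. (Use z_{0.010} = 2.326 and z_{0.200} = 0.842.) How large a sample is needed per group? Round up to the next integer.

n = (z_α + z_β)² · [p₁(1−p₁) + p₂(1−p₂)] / (p₁ − p₂)²
  = (2.326 + 0.842)² · (0.72·0.28 + 0.57·0.43) / (0.15)²
  = (3.168)² · (0.2016 + 0.2451) / 0.0225
  = 10.0362 · 0.4467 / 0.0225
  = 199.25
Round up → n = 200 per group.

n = 200 per group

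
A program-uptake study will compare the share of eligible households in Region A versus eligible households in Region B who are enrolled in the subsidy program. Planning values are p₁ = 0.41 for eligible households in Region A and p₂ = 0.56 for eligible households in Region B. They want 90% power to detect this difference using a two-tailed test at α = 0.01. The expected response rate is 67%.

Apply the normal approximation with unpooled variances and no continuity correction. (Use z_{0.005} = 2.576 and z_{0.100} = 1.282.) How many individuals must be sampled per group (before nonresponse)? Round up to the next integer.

n = 483 per group

n = (z_{α/2} + z_β)² · [p₁(1−p₁) + p₂(1−p₂)] / (p₁ − p₂)²
  = (2.576 + 1.282)² · (0.41·0.59 + 0.56·0.44) / (-0.15)²
  = (3.858)² · (0.2419 + 0.2464) / 0.0225
  = 14.8842 · 0.4883 / 0.0225
  = 323.02
Adjust for 67% response: 323.02 / 0.67 = 482.12.
Round up → n = 483 per group.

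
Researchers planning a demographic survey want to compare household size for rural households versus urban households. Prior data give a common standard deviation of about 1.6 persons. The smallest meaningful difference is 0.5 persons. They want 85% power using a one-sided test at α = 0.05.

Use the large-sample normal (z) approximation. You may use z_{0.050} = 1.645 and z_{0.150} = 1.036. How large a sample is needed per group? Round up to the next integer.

n = (z_α + z_β)² · (σ₁² + σ₂²) / δ²
  = (1.645 + 1.036)² · (2·1.6² = 5.12) / 0.5²
  = 7.1878 · 5.12 / 0.25
  = 147.21
Round up → n = 148 per group.

n = 148 per group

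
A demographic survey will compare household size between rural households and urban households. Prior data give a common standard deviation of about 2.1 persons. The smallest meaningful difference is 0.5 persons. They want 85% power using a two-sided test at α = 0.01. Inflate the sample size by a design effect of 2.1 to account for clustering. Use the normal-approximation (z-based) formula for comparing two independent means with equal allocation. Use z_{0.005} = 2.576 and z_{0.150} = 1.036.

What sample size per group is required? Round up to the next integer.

n = (z_{α/2} + z_β)² · (σ₁² + σ₂²) / δ²
  = (2.576 + 1.036)² · (2·2.1² = 8.82) / 0.5²
  = 13.0465 · 8.82 / 0.25
  = 460.28
Design effect: 2.1 × 460.28 = 966.59.
Round up → n = 967 per group.

n = 967 per group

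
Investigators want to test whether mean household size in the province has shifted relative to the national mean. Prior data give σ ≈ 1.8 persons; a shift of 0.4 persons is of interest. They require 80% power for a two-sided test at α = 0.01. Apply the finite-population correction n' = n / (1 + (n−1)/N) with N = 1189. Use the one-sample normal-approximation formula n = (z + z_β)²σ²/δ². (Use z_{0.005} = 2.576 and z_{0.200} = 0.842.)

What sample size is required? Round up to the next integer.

n = (z_{α/2} + z_β)² · σ² / δ²
  = (2.576 + 0.842)² · 1.8² / 0.4²
  = 11.6827 · 3.24 / 0.16
  = 236.58
Finite-population correction (N = 1189): 236.58 / (1 + (236.58 − 1)/1189) = 197.45.
Round up → n = 198.

n = 198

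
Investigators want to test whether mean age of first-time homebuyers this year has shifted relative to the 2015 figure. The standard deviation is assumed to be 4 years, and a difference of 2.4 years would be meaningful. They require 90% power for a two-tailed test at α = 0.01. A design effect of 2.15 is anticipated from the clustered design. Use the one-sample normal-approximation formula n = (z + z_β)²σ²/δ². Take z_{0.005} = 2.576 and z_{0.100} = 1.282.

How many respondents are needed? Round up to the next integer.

n = (z_{α/2} + z_β)² · σ² / δ²
  = (2.576 + 1.282)² · 4² / 2.4²
  = 14.8842 · 16 / 5.76
  = 41.34
Design effect: 2.15 × 41.34 = 88.89.
Round up → n = 89.

n = 89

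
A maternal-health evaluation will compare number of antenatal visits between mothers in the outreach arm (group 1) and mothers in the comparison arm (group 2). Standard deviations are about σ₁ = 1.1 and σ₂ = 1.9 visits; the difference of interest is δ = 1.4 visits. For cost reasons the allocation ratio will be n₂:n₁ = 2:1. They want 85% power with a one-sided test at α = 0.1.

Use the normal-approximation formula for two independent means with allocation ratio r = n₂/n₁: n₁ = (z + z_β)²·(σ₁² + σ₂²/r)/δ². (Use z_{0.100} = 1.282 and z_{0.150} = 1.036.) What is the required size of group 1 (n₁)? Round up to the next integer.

n₁ = 9

n₁ = (z_α + z_β)² · (σ₁² + σ₂²/r) / δ²
   = (1.282 + 1.036)² · (1.1² + 1.9²/2) / 1.4²
   = 5.3731 · (1.21 + 1.805) / 1.96
   = 5.3731 · 3.015 / 1.96
   = 8.27
Round up → n₁ = 9; n₂ = r·n₁ = 2 × 9 = 18.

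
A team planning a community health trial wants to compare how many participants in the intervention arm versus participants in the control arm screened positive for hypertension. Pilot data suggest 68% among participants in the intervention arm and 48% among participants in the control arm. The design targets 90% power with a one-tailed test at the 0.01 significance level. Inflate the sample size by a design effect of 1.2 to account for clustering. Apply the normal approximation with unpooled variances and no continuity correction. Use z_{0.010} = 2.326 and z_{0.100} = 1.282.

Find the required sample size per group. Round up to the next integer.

n = 183 per group

n = (z_α + z_β)² · [p₁(1−p₁) + p₂(1−p₂)] / (p₁ − p₂)²
  = (2.326 + 1.282)² · (0.68·0.32 + 0.48·0.52) / (0.20)²
  = (3.608)² · (0.2176 + 0.2496) / 0.0400
  = 13.0177 · 0.4672 / 0.0400
  = 152.05
Design effect: 1.2 × 152.05 = 182.46.
Round up → n = 183 per group.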